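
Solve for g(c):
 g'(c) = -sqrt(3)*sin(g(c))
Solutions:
 g(c) = -acos((-C1 - exp(2*sqrt(3)*c))/(C1 - exp(2*sqrt(3)*c))) + 2*pi
 g(c) = acos((-C1 - exp(2*sqrt(3)*c))/(C1 - exp(2*sqrt(3)*c)))


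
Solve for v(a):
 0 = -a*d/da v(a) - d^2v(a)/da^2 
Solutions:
 v(a) = C1 + C2*erf(sqrt(2)*a/2)


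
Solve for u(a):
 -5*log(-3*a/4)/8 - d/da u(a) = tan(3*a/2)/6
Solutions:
 u(a) = C1 - 5*a*log(-a)/8 - 5*a*log(3)/8 + 5*a/8 + 5*a*log(2)/4 + log(cos(3*a/2))/9


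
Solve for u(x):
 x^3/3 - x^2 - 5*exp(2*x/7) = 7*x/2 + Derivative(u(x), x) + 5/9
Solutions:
 u(x) = C1 + x^4/12 - x^3/3 - 7*x^2/4 - 5*x/9 - 35*exp(2*x/7)/2


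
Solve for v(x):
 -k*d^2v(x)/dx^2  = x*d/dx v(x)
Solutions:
 v(x) = C1 + C2*sqrt(k)*erf(sqrt(2)*x*sqrt(1/k)/2)


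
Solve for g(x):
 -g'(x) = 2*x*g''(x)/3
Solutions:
 g(x) = C1 + C2/sqrt(x)


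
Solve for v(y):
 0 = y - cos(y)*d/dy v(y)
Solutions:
 v(y) = C1 + Integral(y/cos(y), y)


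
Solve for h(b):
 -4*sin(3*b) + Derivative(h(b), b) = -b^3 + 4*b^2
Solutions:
 h(b) = C1 - b^4/4 + 4*b^3/3 - 4*cos(3*b)/3


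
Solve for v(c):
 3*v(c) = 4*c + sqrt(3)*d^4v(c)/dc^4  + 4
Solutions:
 v(c) = C1*exp(-3^(1/8)*c) + C2*exp(3^(1/8)*c) + C3*sin(3^(1/8)*c) + C4*cos(3^(1/8)*c) + 4*c/3 + 4/3


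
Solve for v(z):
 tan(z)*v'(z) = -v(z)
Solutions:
 v(z) = C1/sin(z)


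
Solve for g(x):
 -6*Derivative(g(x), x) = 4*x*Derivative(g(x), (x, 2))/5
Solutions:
 g(x) = C1 + C2/x^(13/2)


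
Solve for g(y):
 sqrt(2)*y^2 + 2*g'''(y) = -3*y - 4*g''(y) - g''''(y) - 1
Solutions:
 g(y) = C1 + C2*y - sqrt(2)*y^4/48 + y^3*(-3 + sqrt(2))/24 + y^2/16 + (C3*sin(sqrt(3)*y) + C4*cos(sqrt(3)*y))*exp(-y)


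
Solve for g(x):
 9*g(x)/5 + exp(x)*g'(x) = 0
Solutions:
 g(x) = C1*exp(9*exp(-x)/5)


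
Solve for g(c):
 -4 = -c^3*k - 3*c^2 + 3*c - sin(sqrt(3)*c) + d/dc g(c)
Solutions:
 g(c) = C1 + c^4*k/4 + c^3 - 3*c^2/2 - 4*c - sqrt(3)*cos(sqrt(3)*c)/3


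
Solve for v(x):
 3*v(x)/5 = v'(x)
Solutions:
 v(x) = C1*exp(3*x/5)


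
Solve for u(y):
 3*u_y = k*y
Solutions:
 u(y) = C1 + k*y^2/6


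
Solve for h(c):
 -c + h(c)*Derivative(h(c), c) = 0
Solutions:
 h(c) = -sqrt(C1 + c^2)
 h(c) = sqrt(C1 + c^2)


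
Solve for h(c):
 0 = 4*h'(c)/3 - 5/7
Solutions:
 h(c) = C1 + 15*c/28


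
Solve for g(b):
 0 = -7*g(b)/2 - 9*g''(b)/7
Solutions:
 g(b) = C1*sin(7*sqrt(2)*b/6) + C2*cos(7*sqrt(2)*b/6)


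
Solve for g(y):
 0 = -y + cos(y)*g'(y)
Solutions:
 g(y) = C1 + Integral(y/cos(y), y)


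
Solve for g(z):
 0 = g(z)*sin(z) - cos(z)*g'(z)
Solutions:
 g(z) = C1/cos(z)


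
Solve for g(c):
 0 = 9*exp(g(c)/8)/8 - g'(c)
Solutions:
 g(c) = 8*log(-1/(C1 + 9*c)) + 48*log(2)


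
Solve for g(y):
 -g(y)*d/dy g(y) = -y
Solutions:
 g(y) = -sqrt(C1 + y^2)
 g(y) = sqrt(C1 + y^2)


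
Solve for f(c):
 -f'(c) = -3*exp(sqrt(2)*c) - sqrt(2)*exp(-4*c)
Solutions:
 f(c) = C1 + 3*sqrt(2)*exp(sqrt(2)*c)/2 - sqrt(2)*exp(-4*c)/4


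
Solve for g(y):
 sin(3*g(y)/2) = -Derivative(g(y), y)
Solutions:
 g(y) = -2*acos((-C1 - exp(3*y))/(C1 - exp(3*y)))/3 + 4*pi/3
 g(y) = 2*acos((-C1 - exp(3*y))/(C1 - exp(3*y)))/3


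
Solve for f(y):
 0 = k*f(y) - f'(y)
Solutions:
 f(y) = C1*exp(k*y)


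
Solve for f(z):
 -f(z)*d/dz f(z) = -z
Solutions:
 f(z) = -sqrt(C1 + z^2)
 f(z) = sqrt(C1 + z^2)


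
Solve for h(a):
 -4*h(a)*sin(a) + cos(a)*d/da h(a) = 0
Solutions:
 h(a) = C1/cos(a)^4


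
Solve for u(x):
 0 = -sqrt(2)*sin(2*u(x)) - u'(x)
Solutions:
 u(x) = pi - acos((-C1 - exp(4*sqrt(2)*x))/(C1 - exp(4*sqrt(2)*x)))/2
 u(x) = acos((-C1 - exp(4*sqrt(2)*x))/(C1 - exp(4*sqrt(2)*x)))/2


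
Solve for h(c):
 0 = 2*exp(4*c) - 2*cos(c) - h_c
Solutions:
 h(c) = C1 + exp(4*c)/2 - 2*sin(c)


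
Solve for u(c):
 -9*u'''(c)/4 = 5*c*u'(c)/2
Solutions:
 u(c) = C1 + Integral(C2*airyai(-30^(1/3)*c/3) + C3*airybi(-30^(1/3)*c/3), c)


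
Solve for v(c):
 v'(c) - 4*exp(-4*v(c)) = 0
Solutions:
 v(c) = log(-I*(C1 + 16*c)^(1/4))
 v(c) = log(I*(C1 + 16*c)^(1/4))
 v(c) = log(-(C1 + 16*c)^(1/4))
 v(c) = log(C1 + 16*c)/4


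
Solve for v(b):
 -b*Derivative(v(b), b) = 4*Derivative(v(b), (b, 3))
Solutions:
 v(b) = C1 + Integral(C2*airyai(-2^(1/3)*b/2) + C3*airybi(-2^(1/3)*b/2), b)


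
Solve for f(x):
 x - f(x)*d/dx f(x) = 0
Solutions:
 f(x) = -sqrt(C1 + x^2)
 f(x) = sqrt(C1 + x^2)


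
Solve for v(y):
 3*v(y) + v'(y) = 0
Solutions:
 v(y) = C1*exp(-3*y)


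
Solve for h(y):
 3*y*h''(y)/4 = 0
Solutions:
 h(y) = C1 + C2*y


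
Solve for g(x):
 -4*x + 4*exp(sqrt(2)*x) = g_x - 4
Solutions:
 g(x) = C1 - 2*x^2 + 4*x + 2*sqrt(2)*exp(sqrt(2)*x)


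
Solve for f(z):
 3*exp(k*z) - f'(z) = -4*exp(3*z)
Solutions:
 f(z) = C1 + 4*exp(3*z)/3 + 3*exp(k*z)/k


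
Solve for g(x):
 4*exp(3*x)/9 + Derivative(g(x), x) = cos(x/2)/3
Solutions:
 g(x) = C1 - 4*exp(3*x)/27 + 2*sin(x/2)/3


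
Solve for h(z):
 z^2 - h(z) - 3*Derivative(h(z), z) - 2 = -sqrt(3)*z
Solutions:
 h(z) = C1*exp(-z/3) + z^2 - 6*z + sqrt(3)*z - 3*sqrt(3) + 16


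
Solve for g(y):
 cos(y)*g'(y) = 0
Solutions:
 g(y) = C1


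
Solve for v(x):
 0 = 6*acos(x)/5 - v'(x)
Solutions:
 v(x) = C1 + 6*x*acos(x)/5 - 6*sqrt(1 - x^2)/5


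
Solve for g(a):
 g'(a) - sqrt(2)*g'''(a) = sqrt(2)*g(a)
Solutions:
 g(a) = C1*exp(3^(1/3)*a*(2^(5/6)*3^(1/3)/(sqrt(3)*sqrt(27 - sqrt(2)) + 9)^(1/3) + 2^(2/3)*(sqrt(3)*sqrt(27 - sqrt(2)) + 9)^(1/3))/12)*sin(3^(1/6)*a*(-3*2^(5/6)/(sqrt(3)*sqrt(27 - sqrt(2)) + 9)^(1/3) + 6^(2/3)*(sqrt(3)*sqrt(27 - sqrt(2)) + 9)^(1/3))/12) + C2*exp(3^(1/3)*a*(2^(5/6)*3^(1/3)/(sqrt(3)*sqrt(27 - sqrt(2)) + 9)^(1/3) + 2^(2/3)*(sqrt(3)*sqrt(27 - sqrt(2)) + 9)^(1/3))/12)*cos(3^(1/6)*a*(-3*2^(5/6)/(sqrt(3)*sqrt(27 - sqrt(2)) + 9)^(1/3) + 6^(2/3)*(sqrt(3)*sqrt(27 - sqrt(2)) + 9)^(1/3))/12) + C3*exp(-3^(1/3)*a*(2^(5/6)*3^(1/3)/(sqrt(3)*sqrt(27 - sqrt(2)) + 9)^(1/3) + 2^(2/3)*(sqrt(3)*sqrt(27 - sqrt(2)) + 9)^(1/3))/6)


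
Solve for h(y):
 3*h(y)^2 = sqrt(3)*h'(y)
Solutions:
 h(y) = -1/(C1 + sqrt(3)*y)


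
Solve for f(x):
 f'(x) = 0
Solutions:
 f(x) = C1


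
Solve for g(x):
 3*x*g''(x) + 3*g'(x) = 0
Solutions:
 g(x) = C1 + C2*log(x)


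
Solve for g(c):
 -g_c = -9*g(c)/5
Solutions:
 g(c) = C1*exp(9*c/5)


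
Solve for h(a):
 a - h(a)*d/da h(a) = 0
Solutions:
 h(a) = -sqrt(C1 + a^2)
 h(a) = sqrt(C1 + a^2)


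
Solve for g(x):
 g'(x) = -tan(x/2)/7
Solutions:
 g(x) = C1 + 2*log(cos(x/2))/7


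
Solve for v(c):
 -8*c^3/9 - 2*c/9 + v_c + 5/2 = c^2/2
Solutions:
 v(c) = C1 + 2*c^4/9 + c^3/6 + c^2/9 - 5*c/2


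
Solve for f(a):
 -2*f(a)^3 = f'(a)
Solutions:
 f(a) = -sqrt(2)*sqrt(-1/(C1 - 2*a))/2
 f(a) = sqrt(2)*sqrt(-1/(C1 - 2*a))/2


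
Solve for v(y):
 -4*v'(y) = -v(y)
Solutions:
 v(y) = C1*exp(y/4)


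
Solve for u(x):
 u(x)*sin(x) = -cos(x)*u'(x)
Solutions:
 u(x) = C1*cos(x)


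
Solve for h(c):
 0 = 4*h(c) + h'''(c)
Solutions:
 h(c) = C3*exp(-2^(2/3)*c) + (C1*sin(2^(2/3)*sqrt(3)*c/2) + C2*cos(2^(2/3)*sqrt(3)*c/2))*exp(2^(2/3)*c/2)


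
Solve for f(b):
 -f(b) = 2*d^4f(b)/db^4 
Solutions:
 f(b) = (C1*sin(2^(1/4)*b/2) + C2*cos(2^(1/4)*b/2))*exp(-2^(1/4)*b/2) + (C3*sin(2^(1/4)*b/2) + C4*cos(2^(1/4)*b/2))*exp(2^(1/4)*b/2)


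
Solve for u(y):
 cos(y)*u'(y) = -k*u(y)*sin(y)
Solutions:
 u(y) = C1*exp(k*log(cos(y)))


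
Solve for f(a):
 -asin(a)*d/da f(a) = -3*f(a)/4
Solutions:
 f(a) = C1*exp(3*Integral(1/asin(a), a)/4)


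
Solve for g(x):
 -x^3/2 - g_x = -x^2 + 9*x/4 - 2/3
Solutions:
 g(x) = C1 - x^4/8 + x^3/3 - 9*x^2/8 + 2*x/3


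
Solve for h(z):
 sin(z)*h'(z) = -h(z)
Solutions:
 h(z) = C1*sqrt(cos(z) + 1)/sqrt(cos(z) - 1)


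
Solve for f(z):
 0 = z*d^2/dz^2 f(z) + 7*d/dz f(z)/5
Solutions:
 f(z) = C1 + C2/z^(2/5)


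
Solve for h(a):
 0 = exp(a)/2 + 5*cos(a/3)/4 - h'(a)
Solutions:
 h(a) = C1 + exp(a)/2 + 15*sin(a/3)/4


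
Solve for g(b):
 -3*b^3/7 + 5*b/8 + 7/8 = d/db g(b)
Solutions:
 g(b) = C1 - 3*b^4/28 + 5*b^2/16 + 7*b/8


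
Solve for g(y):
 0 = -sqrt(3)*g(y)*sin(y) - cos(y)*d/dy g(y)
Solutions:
 g(y) = C1*cos(y)^(sqrt(3))


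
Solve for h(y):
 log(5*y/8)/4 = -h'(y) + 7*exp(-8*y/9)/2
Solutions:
 h(y) = C1 - y*log(y)/4 + y*(-log(5) + 1 + 3*log(2))/4 - 63*exp(-8*y/9)/16


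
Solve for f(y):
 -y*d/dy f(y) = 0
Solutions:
 f(y) = C1


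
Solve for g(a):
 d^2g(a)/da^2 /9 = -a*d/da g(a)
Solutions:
 g(a) = C1 + C2*erf(3*sqrt(2)*a/2)


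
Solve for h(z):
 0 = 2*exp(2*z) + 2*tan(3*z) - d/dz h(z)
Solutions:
 h(z) = C1 + exp(2*z) - 2*log(cos(3*z))/3


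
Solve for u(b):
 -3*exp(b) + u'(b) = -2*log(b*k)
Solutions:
 u(b) = C1 - 2*b*log(b*k) + 2*b + 3*exp(b)


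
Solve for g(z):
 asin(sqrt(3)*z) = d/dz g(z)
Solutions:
 g(z) = C1 + z*asin(sqrt(3)*z) + sqrt(3)*sqrt(1 - 3*z^2)/3


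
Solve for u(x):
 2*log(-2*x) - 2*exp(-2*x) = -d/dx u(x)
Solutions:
 u(x) = C1 - 2*x*log(-x) + 2*x*(1 - log(2)) - exp(-2*x)


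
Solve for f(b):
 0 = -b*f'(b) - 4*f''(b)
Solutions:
 f(b) = C1 + C2*erf(sqrt(2)*b/4)


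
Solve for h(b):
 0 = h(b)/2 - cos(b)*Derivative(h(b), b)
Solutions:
 h(b) = C1*(sin(b) + 1)^(1/4)/(sin(b) - 1)^(1/4)


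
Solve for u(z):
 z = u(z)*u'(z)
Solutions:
 u(z) = -sqrt(C1 + z^2)
 u(z) = sqrt(C1 + z^2)


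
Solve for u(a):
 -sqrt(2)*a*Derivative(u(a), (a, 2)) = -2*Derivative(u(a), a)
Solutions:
 u(a) = C1 + C2*a^(1 + sqrt(2))


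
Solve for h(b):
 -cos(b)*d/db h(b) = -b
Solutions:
 h(b) = C1 + Integral(b/cos(b), b)


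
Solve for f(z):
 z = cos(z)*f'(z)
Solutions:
 f(z) = C1 + Integral(z/cos(z), z)


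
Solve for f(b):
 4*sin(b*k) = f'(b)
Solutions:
 f(b) = C1 - 4*cos(b*k)/k


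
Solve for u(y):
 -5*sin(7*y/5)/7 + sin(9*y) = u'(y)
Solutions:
 u(y) = C1 + 25*cos(7*y/5)/49 - cos(9*y)/9


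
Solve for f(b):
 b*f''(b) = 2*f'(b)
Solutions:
 f(b) = C1 + C2*b^3


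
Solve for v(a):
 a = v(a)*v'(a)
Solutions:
 v(a) = -sqrt(C1 + a^2)
 v(a) = sqrt(C1 + a^2)


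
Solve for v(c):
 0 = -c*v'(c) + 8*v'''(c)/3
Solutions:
 v(c) = C1 + Integral(C2*airyai(3^(1/3)*c/2) + C3*airybi(3^(1/3)*c/2), c)


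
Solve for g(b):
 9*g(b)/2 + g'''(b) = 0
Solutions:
 g(b) = C3*exp(-6^(2/3)*b/2) + (C1*sin(3*2^(2/3)*3^(1/6)*b/4) + C2*cos(3*2^(2/3)*3^(1/6)*b/4))*exp(6^(2/3)*b/4)


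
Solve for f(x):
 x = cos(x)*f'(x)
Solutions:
 f(x) = C1 + Integral(x/cos(x), x)


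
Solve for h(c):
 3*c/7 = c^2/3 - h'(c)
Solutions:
 h(c) = C1 + c^3/9 - 3*c^2/14


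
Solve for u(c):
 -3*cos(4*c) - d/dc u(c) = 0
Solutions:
 u(c) = C1 - 3*sin(4*c)/4


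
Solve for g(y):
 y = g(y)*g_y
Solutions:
 g(y) = -sqrt(C1 + y^2)
 g(y) = sqrt(C1 + y^2)


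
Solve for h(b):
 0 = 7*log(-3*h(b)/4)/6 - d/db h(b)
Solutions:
 -6*Integral(1/(log(-_y) - 2*log(2) + log(3)), (_y, h(b)))/7 = C1 - b


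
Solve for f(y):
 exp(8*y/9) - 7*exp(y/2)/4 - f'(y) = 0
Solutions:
 f(y) = C1 + 9*exp(8*y/9)/8 - 7*exp(y/2)/2


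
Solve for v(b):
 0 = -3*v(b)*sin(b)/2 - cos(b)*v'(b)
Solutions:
 v(b) = C1*cos(b)^(3/2)


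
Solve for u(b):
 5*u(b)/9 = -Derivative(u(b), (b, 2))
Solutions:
 u(b) = C1*sin(sqrt(5)*b/3) + C2*cos(sqrt(5)*b/3)


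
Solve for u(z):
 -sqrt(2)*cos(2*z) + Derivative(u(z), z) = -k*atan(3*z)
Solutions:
 u(z) = C1 - k*(z*atan(3*z) - log(9*z^2 + 1)/6) + sqrt(2)*sin(2*z)/2


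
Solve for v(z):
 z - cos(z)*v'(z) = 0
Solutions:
 v(z) = C1 + Integral(z/cos(z), z)


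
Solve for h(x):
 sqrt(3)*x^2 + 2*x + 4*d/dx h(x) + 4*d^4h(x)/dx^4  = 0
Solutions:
 h(x) = C1 + C4*exp(-x) - sqrt(3)*x^3/12 - x^2/4 + (C2*sin(sqrt(3)*x/2) + C3*cos(sqrt(3)*x/2))*exp(x/2)


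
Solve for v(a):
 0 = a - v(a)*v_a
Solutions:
 v(a) = -sqrt(C1 + a^2)
 v(a) = sqrt(C1 + a^2)


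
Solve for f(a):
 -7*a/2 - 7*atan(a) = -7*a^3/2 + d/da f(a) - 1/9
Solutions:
 f(a) = C1 + 7*a^4/8 - 7*a^2/4 - 7*a*atan(a) + a/9 + 7*log(a^2 + 1)/2


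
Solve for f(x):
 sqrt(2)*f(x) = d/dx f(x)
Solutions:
 f(x) = C1*exp(sqrt(2)*x)


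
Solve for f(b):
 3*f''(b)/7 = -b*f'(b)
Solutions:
 f(b) = C1 + C2*erf(sqrt(42)*b/6)


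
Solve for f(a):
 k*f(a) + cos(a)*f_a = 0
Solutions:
 f(a) = C1*exp(k*(log(sin(a) - 1) - log(sin(a) + 1))/2)


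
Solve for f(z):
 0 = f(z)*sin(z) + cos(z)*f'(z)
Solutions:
 f(z) = C1*cos(z)


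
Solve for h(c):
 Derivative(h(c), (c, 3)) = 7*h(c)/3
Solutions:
 h(c) = C3*exp(3^(2/3)*7^(1/3)*c/3) + (C1*sin(3^(1/6)*7^(1/3)*c/2) + C2*cos(3^(1/6)*7^(1/3)*c/2))*exp(-3^(2/3)*7^(1/3)*c/6)


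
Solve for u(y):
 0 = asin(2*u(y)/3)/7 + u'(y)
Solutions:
 Integral(1/asin(2*_y/3), (_y, u(y))) = C1 - y/7


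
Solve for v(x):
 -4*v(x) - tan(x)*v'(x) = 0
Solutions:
 v(x) = C1/sin(x)^4


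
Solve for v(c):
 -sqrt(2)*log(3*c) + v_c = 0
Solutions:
 v(c) = C1 + sqrt(2)*c*log(c) - sqrt(2)*c + sqrt(2)*c*log(3)


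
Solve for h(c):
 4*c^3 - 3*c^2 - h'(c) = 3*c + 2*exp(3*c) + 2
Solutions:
 h(c) = C1 + c^4 - c^3 - 3*c^2/2 - 2*c - 2*exp(3*c)/3


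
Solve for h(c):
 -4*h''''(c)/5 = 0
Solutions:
 h(c) = C1 + C2*c + C3*c^2 + C4*c^3


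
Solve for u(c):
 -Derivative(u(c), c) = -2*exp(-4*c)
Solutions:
 u(c) = C1 - exp(-4*c)/2


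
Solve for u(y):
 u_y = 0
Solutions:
 u(y) = C1


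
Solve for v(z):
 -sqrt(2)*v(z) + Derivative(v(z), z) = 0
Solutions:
 v(z) = C1*exp(sqrt(2)*z)


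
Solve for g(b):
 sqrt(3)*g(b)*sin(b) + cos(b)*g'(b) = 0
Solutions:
 g(b) = C1*cos(b)^(sqrt(3))


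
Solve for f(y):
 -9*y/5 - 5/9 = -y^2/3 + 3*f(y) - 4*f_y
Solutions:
 f(y) = C1*exp(3*y/4) + y^2/9 - 41*y/135 - 239/405


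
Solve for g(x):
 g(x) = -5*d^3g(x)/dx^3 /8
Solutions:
 g(x) = C3*exp(-2*5^(2/3)*x/5) + (C1*sin(sqrt(3)*5^(2/3)*x/5) + C2*cos(sqrt(3)*5^(2/3)*x/5))*exp(5^(2/3)*x/5)


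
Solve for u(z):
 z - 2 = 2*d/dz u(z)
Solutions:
 u(z) = C1 + z^2/4 - z


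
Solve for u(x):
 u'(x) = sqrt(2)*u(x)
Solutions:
 u(x) = C1*exp(sqrt(2)*x)


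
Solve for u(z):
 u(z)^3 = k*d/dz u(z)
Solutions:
 u(z) = -sqrt(2)*sqrt(-k/(C1*k + z))/2
 u(z) = sqrt(2)*sqrt(-k/(C1*k + z))/2


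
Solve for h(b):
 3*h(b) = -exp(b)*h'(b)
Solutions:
 h(b) = C1*exp(3*exp(-b))


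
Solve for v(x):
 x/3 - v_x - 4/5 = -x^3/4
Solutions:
 v(x) = C1 + x^4/16 + x^2/6 - 4*x/5


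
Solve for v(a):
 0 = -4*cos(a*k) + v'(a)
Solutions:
 v(a) = C1 + 4*sin(a*k)/k


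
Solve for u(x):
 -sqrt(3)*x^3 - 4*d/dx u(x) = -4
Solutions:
 u(x) = C1 - sqrt(3)*x^4/16 + x


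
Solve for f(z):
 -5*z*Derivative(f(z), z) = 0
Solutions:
 f(z) = C1


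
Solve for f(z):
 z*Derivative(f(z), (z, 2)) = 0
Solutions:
 f(z) = C1 + C2*z


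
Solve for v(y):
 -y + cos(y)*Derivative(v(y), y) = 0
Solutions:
 v(y) = C1 + Integral(y/cos(y), y)


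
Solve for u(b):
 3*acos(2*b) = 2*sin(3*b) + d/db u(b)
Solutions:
 u(b) = C1 + 3*b*acos(2*b) - 3*sqrt(1 - 4*b^2)/2 + 2*cos(3*b)/3


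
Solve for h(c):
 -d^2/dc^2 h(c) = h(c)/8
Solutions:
 h(c) = C1*sin(sqrt(2)*c/4) + C2*cos(sqrt(2)*c/4)


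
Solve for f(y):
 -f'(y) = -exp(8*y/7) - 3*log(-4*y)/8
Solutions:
 f(y) = C1 + 3*y*log(-y)/8 + 3*y*(-1 + 2*log(2))/8 + 7*exp(8*y/7)/8


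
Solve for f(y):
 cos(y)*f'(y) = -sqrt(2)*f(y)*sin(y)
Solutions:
 f(y) = C1*cos(y)^(sqrt(2))


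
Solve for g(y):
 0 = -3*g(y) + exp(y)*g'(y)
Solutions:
 g(y) = C1*exp(-3*exp(-y))


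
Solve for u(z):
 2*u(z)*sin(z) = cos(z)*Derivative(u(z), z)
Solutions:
 u(z) = C1/cos(z)^2


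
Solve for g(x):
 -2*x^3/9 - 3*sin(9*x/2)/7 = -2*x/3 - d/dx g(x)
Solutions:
 g(x) = C1 + x^4/18 - x^2/3 - 2*cos(9*x/2)/21


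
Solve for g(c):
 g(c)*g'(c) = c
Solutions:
 g(c) = -sqrt(C1 + c^2)
 g(c) = sqrt(C1 + c^2)


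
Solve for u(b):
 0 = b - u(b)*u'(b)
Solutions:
 u(b) = -sqrt(C1 + b^2)
 u(b) = sqrt(C1 + b^2)


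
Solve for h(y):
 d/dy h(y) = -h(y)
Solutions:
 h(y) = C1*exp(-y)


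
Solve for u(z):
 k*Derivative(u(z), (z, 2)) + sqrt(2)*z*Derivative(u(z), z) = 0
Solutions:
 u(z) = C1 + C2*sqrt(k)*erf(2^(3/4)*z*sqrt(1/k)/2)


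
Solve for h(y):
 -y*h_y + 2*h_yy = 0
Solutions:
 h(y) = C1 + C2*erfi(y/2)


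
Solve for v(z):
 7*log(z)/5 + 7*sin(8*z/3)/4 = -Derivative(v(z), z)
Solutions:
 v(z) = C1 - 7*z*log(z)/5 + 7*z/5 + 21*cos(8*z/3)/32


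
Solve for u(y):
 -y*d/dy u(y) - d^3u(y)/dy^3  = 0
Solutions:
 u(y) = C1 + Integral(C2*airyai(-y) + C3*airybi(-y), y)


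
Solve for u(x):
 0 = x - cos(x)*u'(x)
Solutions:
 u(x) = C1 + Integral(x/cos(x), x)


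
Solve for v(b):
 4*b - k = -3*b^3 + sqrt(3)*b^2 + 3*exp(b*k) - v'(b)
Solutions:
 v(b) = C1 - 3*b^4/4 + sqrt(3)*b^3/3 - 2*b^2 + b*k + 3*exp(b*k)/k


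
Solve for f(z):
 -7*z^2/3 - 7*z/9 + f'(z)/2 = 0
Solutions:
 f(z) = C1 + 14*z^3/9 + 7*z^2/9


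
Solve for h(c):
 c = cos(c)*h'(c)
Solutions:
 h(c) = C1 + Integral(c/cos(c), c)


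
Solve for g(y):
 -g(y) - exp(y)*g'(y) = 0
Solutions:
 g(y) = C1*exp(exp(-y))


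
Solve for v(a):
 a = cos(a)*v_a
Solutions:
 v(a) = C1 + Integral(a/cos(a), a)


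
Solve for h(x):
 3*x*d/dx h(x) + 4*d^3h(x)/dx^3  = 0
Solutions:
 h(x) = C1 + Integral(C2*airyai(-6^(1/3)*x/2) + C3*airybi(-6^(1/3)*x/2), x)


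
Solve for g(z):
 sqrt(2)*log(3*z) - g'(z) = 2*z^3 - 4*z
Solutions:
 g(z) = C1 - z^4/2 + 2*z^2 + sqrt(2)*z*log(z) - sqrt(2)*z + sqrt(2)*z*log(3)


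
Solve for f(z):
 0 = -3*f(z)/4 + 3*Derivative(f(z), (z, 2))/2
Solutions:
 f(z) = C1*exp(-sqrt(2)*z/2) + C2*exp(sqrt(2)*z/2)


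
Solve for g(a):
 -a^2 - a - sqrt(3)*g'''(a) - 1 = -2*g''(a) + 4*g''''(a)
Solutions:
 g(a) = C1 + C2*a + C3*exp(a*(-sqrt(3) + sqrt(35))/8) + C4*exp(-a*(sqrt(3) + sqrt(35))/8) + a^4/24 + a^3*(1 + sqrt(3))/12 + a^2*(sqrt(3) + 13)/8


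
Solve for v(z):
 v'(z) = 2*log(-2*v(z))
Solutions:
 -Integral(1/(log(-_y) + log(2)), (_y, v(z)))/2 = C1 - z


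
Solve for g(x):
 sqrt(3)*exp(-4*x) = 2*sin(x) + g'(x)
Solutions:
 g(x) = C1 + 2*cos(x) - sqrt(3)*exp(-4*x)/4


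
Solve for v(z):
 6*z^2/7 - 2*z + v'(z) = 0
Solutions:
 v(z) = C1 - 2*z^3/7 + z^2


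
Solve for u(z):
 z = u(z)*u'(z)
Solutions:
 u(z) = -sqrt(C1 + z^2)
 u(z) = sqrt(C1 + z^2)


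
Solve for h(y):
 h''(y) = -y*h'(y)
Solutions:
 h(y) = C1 + C2*erf(sqrt(2)*y/2)


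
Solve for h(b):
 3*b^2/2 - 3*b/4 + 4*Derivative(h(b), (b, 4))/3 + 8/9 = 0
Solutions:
 h(b) = C1 + C2*b + C3*b^2 + C4*b^3 - b^6/320 + 3*b^5/640 - b^4/36


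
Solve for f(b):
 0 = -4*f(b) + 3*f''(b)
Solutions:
 f(b) = C1*exp(-2*sqrt(3)*b/3) + C2*exp(2*sqrt(3)*b/3)


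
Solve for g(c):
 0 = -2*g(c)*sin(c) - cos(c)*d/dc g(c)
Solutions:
 g(c) = C1*cos(c)^2


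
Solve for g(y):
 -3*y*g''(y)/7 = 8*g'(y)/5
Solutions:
 g(y) = C1 + C2/y^(41/15)


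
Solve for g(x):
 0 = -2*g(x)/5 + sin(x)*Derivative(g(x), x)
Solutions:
 g(x) = C1*(cos(x) - 1)^(1/5)/(cos(x) + 1)^(1/5)


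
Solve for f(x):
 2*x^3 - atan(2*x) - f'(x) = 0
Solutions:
 f(x) = C1 + x^4/2 - x*atan(2*x) + log(4*x^2 + 1)/4


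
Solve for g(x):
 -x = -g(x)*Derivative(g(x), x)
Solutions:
 g(x) = -sqrt(C1 + x^2)
 g(x) = sqrt(C1 + x^2)


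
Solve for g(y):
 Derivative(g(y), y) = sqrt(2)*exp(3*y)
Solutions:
 g(y) = C1 + sqrt(2)*exp(3*y)/3


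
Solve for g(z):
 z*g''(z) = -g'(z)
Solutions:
 g(z) = C1 + C2*log(z)


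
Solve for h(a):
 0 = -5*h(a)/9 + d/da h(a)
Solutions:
 h(a) = C1*exp(5*a/9)


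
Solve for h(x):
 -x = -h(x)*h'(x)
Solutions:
 h(x) = -sqrt(C1 + x^2)
 h(x) = sqrt(C1 + x^2)


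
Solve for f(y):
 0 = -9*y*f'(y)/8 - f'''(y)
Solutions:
 f(y) = C1 + Integral(C2*airyai(-3^(2/3)*y/2) + C3*airybi(-3^(2/3)*y/2), y)


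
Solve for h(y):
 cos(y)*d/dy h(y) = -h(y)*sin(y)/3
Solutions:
 h(y) = C1*cos(y)^(1/3)


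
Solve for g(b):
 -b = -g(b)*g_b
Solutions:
 g(b) = -sqrt(C1 + b^2)
 g(b) = sqrt(C1 + b^2)


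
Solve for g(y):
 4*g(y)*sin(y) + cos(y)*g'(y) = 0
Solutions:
 g(y) = C1*cos(y)^4


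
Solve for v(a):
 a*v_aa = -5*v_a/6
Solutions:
 v(a) = C1 + C2*a^(1/6)


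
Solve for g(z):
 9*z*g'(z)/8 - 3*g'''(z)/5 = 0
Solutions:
 g(z) = C1 + Integral(C2*airyai(15^(1/3)*z/2) + C3*airybi(15^(1/3)*z/2), z)


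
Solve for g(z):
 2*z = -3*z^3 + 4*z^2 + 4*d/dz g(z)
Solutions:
 g(z) = C1 + 3*z^4/16 - z^3/3 + z^2/4


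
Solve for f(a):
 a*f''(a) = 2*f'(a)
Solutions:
 f(a) = C1 + C2*a^3


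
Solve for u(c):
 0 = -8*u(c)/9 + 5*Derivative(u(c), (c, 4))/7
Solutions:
 u(c) = C1*exp(-sqrt(3)*5^(3/4)*56^(1/4)*c/15) + C2*exp(sqrt(3)*5^(3/4)*56^(1/4)*c/15) + C3*sin(sqrt(3)*5^(3/4)*56^(1/4)*c/15) + C4*cos(sqrt(3)*5^(3/4)*56^(1/4)*c/15)


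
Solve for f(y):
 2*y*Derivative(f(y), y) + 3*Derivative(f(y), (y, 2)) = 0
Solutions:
 f(y) = C1 + C2*erf(sqrt(3)*y/3)


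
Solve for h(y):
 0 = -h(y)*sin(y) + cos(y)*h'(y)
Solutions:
 h(y) = C1/cos(y)


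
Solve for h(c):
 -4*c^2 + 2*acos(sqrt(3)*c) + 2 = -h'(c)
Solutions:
 h(c) = C1 + 4*c^3/3 - 2*c*acos(sqrt(3)*c) - 2*c + 2*sqrt(3)*sqrt(1 - 3*c^2)/3


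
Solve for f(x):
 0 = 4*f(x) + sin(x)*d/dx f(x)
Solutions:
 f(x) = C1*(cos(x)^2 + 2*cos(x) + 1)/(cos(x)^2 - 2*cos(x) + 1)


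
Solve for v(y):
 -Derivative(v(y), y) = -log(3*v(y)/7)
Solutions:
 -Integral(1/(log(_y) - log(7) + log(3)), (_y, v(y))) = C1 - y


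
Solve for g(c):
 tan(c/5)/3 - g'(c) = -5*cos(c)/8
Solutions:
 g(c) = C1 - 5*log(cos(c/5))/3 + 5*sin(c)/8


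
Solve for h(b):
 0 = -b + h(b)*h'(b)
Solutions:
 h(b) = -sqrt(C1 + b^2)
 h(b) = sqrt(C1 + b^2)


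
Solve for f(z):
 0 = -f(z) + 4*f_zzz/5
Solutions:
 f(z) = C3*exp(10^(1/3)*z/2) + (C1*sin(10^(1/3)*sqrt(3)*z/4) + C2*cos(10^(1/3)*sqrt(3)*z/4))*exp(-10^(1/3)*z/4)


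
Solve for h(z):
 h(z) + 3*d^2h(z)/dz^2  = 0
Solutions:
 h(z) = C1*sin(sqrt(3)*z/3) + C2*cos(sqrt(3)*z/3)


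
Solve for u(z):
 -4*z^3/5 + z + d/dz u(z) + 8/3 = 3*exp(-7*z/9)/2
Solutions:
 u(z) = C1 + z^4/5 - z^2/2 - 8*z/3 - 27*exp(-7*z/9)/14


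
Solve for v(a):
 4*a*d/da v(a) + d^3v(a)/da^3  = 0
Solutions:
 v(a) = C1 + Integral(C2*airyai(-2^(2/3)*a) + C3*airybi(-2^(2/3)*a), a)


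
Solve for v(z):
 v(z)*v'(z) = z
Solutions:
 v(z) = -sqrt(C1 + z^2)
 v(z) = sqrt(C1 + z^2)


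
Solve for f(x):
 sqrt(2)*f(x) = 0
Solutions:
 f(x) = 0


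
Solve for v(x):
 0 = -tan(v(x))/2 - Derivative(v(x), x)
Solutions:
 v(x) = pi - asin(C1*exp(-x/2))
 v(x) = asin(C1*exp(-x/2))


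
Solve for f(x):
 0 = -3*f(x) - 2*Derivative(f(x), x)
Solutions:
 f(x) = C1*exp(-3*x/2)


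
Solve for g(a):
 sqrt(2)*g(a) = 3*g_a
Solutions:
 g(a) = C1*exp(sqrt(2)*a/3)


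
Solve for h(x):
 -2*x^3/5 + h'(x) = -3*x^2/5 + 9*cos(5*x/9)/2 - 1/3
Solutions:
 h(x) = C1 + x^4/10 - x^3/5 - x/3 + 81*sin(5*x/9)/10


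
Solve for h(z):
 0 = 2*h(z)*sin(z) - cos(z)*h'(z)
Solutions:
 h(z) = C1/cos(z)^2


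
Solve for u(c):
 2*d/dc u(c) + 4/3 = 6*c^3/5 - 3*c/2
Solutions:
 u(c) = C1 + 3*c^4/20 - 3*c^2/8 - 2*c/3


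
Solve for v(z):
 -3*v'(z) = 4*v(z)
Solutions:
 v(z) = C1*exp(-4*z/3)


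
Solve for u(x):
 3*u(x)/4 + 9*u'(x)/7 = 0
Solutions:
 u(x) = C1*exp(-7*x/12)


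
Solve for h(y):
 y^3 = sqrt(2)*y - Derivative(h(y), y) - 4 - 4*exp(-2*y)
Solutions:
 h(y) = C1 - y^4/4 + sqrt(2)*y^2/2 - 4*y + 2*exp(-2*y)


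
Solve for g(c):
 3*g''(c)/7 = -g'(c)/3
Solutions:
 g(c) = C1 + C2*exp(-7*c/9)


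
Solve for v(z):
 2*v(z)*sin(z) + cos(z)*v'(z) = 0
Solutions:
 v(z) = C1*cos(z)^2


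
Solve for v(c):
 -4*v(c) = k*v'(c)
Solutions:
 v(c) = C1*exp(-4*c/k)


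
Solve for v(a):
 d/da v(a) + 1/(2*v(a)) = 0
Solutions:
 v(a) = -sqrt(C1 - a)
 v(a) = sqrt(C1 - a)


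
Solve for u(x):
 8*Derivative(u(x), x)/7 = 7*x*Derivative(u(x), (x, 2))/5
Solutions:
 u(x) = C1 + C2*x^(89/49)


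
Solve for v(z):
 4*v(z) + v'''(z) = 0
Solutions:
 v(z) = C3*exp(-2^(2/3)*z) + (C1*sin(2^(2/3)*sqrt(3)*z/2) + C2*cos(2^(2/3)*sqrt(3)*z/2))*exp(2^(2/3)*z/2)


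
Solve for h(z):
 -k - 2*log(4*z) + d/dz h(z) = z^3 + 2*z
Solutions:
 h(z) = C1 + k*z + z^4/4 + z^2 + 2*z*log(z) - 2*z + z*log(16)


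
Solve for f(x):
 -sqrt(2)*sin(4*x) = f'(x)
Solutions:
 f(x) = C1 + sqrt(2)*cos(4*x)/4


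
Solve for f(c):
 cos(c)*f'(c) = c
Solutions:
 f(c) = C1 + Integral(c/cos(c), c)


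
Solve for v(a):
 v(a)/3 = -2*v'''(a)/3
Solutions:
 v(a) = C3*exp(-2^(2/3)*a/2) + (C1*sin(2^(2/3)*sqrt(3)*a/4) + C2*cos(2^(2/3)*sqrt(3)*a/4))*exp(2^(2/3)*a/4)


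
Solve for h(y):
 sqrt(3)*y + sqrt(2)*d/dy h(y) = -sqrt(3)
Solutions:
 h(y) = C1 - sqrt(6)*y^2/4 - sqrt(6)*y/2


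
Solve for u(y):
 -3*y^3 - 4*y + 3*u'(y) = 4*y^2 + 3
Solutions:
 u(y) = C1 + y^4/4 + 4*y^3/9 + 2*y^2/3 + y


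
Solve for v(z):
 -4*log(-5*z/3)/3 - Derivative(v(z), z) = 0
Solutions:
 v(z) = C1 - 4*z*log(-z)/3 + 4*z*(-log(5) + 1 + log(3))/3


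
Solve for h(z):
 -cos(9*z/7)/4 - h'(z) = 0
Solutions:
 h(z) = C1 - 7*sin(9*z/7)/36


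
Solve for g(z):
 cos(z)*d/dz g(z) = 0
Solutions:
 g(z) = C1


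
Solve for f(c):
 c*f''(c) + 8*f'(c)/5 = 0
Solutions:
 f(c) = C1 + C2/c^(3/5)


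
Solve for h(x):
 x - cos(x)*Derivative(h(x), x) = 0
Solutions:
 h(x) = C1 + Integral(x/cos(x), x)


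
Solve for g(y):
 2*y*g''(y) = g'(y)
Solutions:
 g(y) = C1 + C2*y^(3/2)


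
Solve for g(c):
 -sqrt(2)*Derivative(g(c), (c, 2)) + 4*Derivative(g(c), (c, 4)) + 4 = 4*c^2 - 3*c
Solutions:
 g(c) = C1 + C2*c + C3*exp(-2^(1/4)*c/2) + C4*exp(2^(1/4)*c/2) - sqrt(2)*c^4/6 + sqrt(2)*c^3/4 + c^2*(-8 + sqrt(2))


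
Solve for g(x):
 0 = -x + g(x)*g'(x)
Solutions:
 g(x) = -sqrt(C1 + x^2)
 g(x) = sqrt(C1 + x^2)


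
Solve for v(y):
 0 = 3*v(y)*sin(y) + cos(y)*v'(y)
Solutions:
 v(y) = C1*cos(y)^3


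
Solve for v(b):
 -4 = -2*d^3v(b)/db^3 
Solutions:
 v(b) = C1 + C2*b + C3*b^2 + b^3/3


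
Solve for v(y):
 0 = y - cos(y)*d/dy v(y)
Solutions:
 v(y) = C1 + Integral(y/cos(y), y)


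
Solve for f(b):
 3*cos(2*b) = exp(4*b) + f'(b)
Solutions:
 f(b) = C1 - exp(4*b)/4 + 3*sin(2*b)/2


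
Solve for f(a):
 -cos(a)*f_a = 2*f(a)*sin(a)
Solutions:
 f(a) = C1*cos(a)^2


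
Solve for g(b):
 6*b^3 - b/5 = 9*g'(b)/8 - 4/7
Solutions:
 g(b) = C1 + 4*b^4/3 - 4*b^2/45 + 32*b/63


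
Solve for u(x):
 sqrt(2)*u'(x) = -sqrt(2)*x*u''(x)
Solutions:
 u(x) = C1 + C2*log(x)


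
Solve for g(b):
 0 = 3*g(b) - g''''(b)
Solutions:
 g(b) = C1*exp(-3^(1/4)*b) + C2*exp(3^(1/4)*b) + C3*sin(3^(1/4)*b) + C4*cos(3^(1/4)*b)


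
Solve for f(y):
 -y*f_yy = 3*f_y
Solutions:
 f(y) = C1 + C2/y^2


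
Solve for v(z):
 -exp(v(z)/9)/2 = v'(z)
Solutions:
 v(z) = 9*log(1/(C1 + z)) + 9*log(18)


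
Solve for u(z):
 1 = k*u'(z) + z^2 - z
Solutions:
 u(z) = C1 - z^3/(3*k) + z^2/(2*k) + z/k


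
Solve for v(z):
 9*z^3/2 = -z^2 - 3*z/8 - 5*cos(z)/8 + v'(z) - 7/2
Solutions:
 v(z) = C1 + 9*z^4/8 + z^3/3 + 3*z^2/16 + 7*z/2 + 5*sin(z)/8


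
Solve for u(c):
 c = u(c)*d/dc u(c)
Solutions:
 u(c) = -sqrt(C1 + c^2)
 u(c) = sqrt(C1 + c^2)


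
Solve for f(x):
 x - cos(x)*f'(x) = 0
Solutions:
 f(x) = C1 + Integral(x/cos(x), x)


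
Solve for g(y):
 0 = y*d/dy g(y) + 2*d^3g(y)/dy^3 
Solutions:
 g(y) = C1 + Integral(C2*airyai(-2^(2/3)*y/2) + C3*airybi(-2^(2/3)*y/2), y)


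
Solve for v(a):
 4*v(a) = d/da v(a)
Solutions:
 v(a) = C1*exp(4*a)


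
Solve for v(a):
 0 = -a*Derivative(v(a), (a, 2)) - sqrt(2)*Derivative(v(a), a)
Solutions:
 v(a) = C1 + C2*a^(1 - sqrt(2))


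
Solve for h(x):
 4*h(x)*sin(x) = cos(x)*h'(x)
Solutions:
 h(x) = C1/cos(x)^4


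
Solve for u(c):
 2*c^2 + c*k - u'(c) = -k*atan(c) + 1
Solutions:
 u(c) = C1 + 2*c^3/3 + c^2*k/2 - c + k*(c*atan(c) - log(c^2 + 1)/2)


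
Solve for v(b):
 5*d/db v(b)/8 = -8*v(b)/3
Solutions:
 v(b) = C1*exp(-64*b/15)


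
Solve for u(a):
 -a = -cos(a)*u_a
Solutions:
 u(a) = C1 + Integral(a/cos(a), a)


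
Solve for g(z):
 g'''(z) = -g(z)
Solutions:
 g(z) = C3*exp(-z) + (C1*sin(sqrt(3)*z/2) + C2*cos(sqrt(3)*z/2))*exp(z/2)


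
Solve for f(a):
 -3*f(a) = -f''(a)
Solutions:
 f(a) = C1*exp(-sqrt(3)*a) + C2*exp(sqrt(3)*a)


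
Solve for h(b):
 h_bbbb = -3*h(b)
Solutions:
 h(b) = (C1*sin(sqrt(2)*3^(1/4)*b/2) + C2*cos(sqrt(2)*3^(1/4)*b/2))*exp(-sqrt(2)*3^(1/4)*b/2) + (C3*sin(sqrt(2)*3^(1/4)*b/2) + C4*cos(sqrt(2)*3^(1/4)*b/2))*exp(sqrt(2)*3^(1/4)*b/2)


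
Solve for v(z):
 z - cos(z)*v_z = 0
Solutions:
 v(z) = C1 + Integral(z/cos(z), z)


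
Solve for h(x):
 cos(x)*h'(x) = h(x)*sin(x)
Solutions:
 h(x) = C1/cos(x)


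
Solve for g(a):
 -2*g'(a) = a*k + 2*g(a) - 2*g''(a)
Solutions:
 g(a) = C1*exp(a*(1 - sqrt(5))/2) + C2*exp(a*(1 + sqrt(5))/2) - a*k/2 + k/2


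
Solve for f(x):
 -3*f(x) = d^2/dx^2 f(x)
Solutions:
 f(x) = C1*sin(sqrt(3)*x) + C2*cos(sqrt(3)*x)


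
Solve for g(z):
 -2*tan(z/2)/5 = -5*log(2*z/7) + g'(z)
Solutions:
 g(z) = C1 + 5*z*log(z) - 5*z*log(7) - 5*z + 5*z*log(2) + 4*log(cos(z/2))/5


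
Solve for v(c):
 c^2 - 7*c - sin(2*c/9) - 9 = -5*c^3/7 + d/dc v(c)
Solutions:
 v(c) = C1 + 5*c^4/28 + c^3/3 - 7*c^2/2 - 9*c + 9*cos(2*c/9)/2


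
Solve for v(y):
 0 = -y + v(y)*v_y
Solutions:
 v(y) = -sqrt(C1 + y^2)
 v(y) = sqrt(C1 + y^2)


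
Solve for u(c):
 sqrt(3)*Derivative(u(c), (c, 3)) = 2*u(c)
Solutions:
 u(c) = C3*exp(2^(1/3)*3^(5/6)*c/3) + (C1*sin(6^(1/3)*c/2) + C2*cos(6^(1/3)*c/2))*exp(-2^(1/3)*3^(5/6)*c/6)


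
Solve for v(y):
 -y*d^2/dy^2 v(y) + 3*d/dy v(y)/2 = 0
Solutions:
 v(y) = C1 + C2*y^(5/2)


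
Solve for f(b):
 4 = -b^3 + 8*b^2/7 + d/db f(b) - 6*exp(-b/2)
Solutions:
 f(b) = C1 + b^4/4 - 8*b^3/21 + 4*b - 12*exp(-b/2)


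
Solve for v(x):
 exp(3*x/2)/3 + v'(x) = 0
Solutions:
 v(x) = C1 - 2*exp(3*x/2)/9


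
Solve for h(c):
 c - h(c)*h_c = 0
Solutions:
 h(c) = -sqrt(C1 + c^2)
 h(c) = sqrt(C1 + c^2)


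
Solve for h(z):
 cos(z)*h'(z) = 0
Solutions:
 h(z) = C1


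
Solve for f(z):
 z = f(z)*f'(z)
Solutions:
 f(z) = -sqrt(C1 + z^2)
 f(z) = sqrt(C1 + z^2)


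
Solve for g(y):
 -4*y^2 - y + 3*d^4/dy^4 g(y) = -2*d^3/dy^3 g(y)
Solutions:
 g(y) = C1 + C2*y + C3*y^2 + C4*exp(-2*y/3) + y^5/30 - 11*y^4/48 + 11*y^3/8


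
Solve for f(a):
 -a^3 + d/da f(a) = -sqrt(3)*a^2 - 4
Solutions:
 f(a) = C1 + a^4/4 - sqrt(3)*a^3/3 - 4*a


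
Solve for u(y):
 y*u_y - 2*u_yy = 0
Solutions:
 u(y) = C1 + C2*erfi(y/2)


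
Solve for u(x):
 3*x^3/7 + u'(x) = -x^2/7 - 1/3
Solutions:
 u(x) = C1 - 3*x^4/28 - x^3/21 - x/3


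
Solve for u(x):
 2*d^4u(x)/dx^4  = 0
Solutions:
 u(x) = C1 + C2*x + C3*x^2 + C4*x^3


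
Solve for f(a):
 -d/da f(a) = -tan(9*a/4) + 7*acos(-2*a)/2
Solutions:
 f(a) = C1 - 7*a*acos(-2*a)/2 - 7*sqrt(1 - 4*a^2)/4 - 4*log(cos(9*a/4))/9


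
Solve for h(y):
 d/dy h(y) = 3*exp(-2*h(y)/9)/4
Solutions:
 h(y) = 9*log(-sqrt(C1 + 3*y)) - 9*log(6) + 9*log(2)/2
 h(y) = 9*log(C1 + 3*y)/2 - 9*log(6) + 9*log(2)/2


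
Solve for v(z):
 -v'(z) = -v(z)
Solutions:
 v(z) = C1*exp(z)


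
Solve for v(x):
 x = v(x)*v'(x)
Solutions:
 v(x) = -sqrt(C1 + x^2)
 v(x) = sqrt(C1 + x^2)


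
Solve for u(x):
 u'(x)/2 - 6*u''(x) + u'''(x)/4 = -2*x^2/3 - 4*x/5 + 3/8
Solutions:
 u(x) = C1 + C2*exp(x*(12 - sqrt(142))) + C3*exp(x*(sqrt(142) + 12)) - 4*x^3/9 - 84*x^2/5 - 24067*x/60


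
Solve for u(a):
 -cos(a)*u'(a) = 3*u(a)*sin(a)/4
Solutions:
 u(a) = C1*cos(a)^(3/4)


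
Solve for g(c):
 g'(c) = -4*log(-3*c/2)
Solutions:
 g(c) = C1 - 4*c*log(-c) + 4*c*(-log(3) + log(2) + 1)


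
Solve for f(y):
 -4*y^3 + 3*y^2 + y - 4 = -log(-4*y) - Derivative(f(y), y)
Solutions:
 f(y) = C1 + y^4 - y^3 - y^2/2 - y*log(-y) + y*(5 - 2*log(2))


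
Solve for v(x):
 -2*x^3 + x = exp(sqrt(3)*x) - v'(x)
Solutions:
 v(x) = C1 + x^4/2 - x^2/2 + sqrt(3)*exp(sqrt(3)*x)/3


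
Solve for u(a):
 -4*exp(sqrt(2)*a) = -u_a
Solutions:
 u(a) = C1 + 2*sqrt(2)*exp(sqrt(2)*a)


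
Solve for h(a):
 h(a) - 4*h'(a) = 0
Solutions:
 h(a) = C1*exp(a/4)


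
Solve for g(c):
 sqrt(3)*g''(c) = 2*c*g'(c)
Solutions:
 g(c) = C1 + C2*erfi(3^(3/4)*c/3)


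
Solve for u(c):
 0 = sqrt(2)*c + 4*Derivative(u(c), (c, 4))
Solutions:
 u(c) = C1 + C2*c + C3*c^2 + C4*c^3 - sqrt(2)*c^5/480


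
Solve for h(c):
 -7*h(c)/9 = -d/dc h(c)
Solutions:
 h(c) = C1*exp(7*c/9)


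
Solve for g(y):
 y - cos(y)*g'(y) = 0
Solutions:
 g(y) = C1 + Integral(y/cos(y), y)


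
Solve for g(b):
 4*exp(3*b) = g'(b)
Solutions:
 g(b) = C1 + 4*exp(3*b)/3


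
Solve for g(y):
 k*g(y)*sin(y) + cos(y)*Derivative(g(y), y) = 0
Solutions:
 g(y) = C1*exp(k*log(cos(y)))


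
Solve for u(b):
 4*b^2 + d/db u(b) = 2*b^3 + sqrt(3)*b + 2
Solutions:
 u(b) = C1 + b^4/2 - 4*b^3/3 + sqrt(3)*b^2/2 + 2*b


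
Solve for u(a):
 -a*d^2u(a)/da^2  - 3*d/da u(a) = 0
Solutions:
 u(a) = C1 + C2/a^2


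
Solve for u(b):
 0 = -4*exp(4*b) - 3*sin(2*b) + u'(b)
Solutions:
 u(b) = C1 + exp(4*b) - 3*cos(2*b)/2


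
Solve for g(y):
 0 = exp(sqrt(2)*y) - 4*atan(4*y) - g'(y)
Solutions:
 g(y) = C1 - 4*y*atan(4*y) + sqrt(2)*exp(sqrt(2)*y)/2 + log(16*y^2 + 1)/2


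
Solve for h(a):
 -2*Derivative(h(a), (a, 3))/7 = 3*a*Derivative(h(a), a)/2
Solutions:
 h(a) = C1 + Integral(C2*airyai(-42^(1/3)*a/2) + C3*airybi(-42^(1/3)*a/2), a)


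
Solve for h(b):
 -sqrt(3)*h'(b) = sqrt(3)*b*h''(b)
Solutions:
 h(b) = C1 + C2*log(b)


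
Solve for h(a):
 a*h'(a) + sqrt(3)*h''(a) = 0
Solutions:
 h(a) = C1 + C2*erf(sqrt(2)*3^(3/4)*a/6)


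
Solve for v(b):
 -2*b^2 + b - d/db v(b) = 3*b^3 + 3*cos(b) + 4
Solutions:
 v(b) = C1 - 3*b^4/4 - 2*b^3/3 + b^2/2 - 4*b - 3*sin(b)


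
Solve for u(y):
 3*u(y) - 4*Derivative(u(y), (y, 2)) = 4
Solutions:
 u(y) = C1*exp(-sqrt(3)*y/2) + C2*exp(sqrt(3)*y/2) + 4/3


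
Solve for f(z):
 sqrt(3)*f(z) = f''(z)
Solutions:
 f(z) = C1*exp(-3^(1/4)*z) + C2*exp(3^(1/4)*z)


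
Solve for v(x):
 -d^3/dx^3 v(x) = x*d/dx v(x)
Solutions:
 v(x) = C1 + Integral(C2*airyai(-x) + C3*airybi(-x), x)


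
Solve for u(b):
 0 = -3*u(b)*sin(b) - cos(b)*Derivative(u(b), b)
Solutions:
 u(b) = C1*cos(b)^3


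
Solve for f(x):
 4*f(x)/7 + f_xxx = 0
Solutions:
 f(x) = C3*exp(-14^(2/3)*x/7) + (C1*sin(14^(2/3)*sqrt(3)*x/14) + C2*cos(14^(2/3)*sqrt(3)*x/14))*exp(14^(2/3)*x/14)


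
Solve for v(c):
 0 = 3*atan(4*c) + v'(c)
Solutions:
 v(c) = C1 - 3*c*atan(4*c) + 3*log(16*c^2 + 1)/8


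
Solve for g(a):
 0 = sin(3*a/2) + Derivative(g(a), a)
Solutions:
 g(a) = C1 + 2*cos(3*a/2)/3


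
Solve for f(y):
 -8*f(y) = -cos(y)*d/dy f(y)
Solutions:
 f(y) = C1*(sin(y)^4 + 4*sin(y)^3 + 6*sin(y)^2 + 4*sin(y) + 1)/(sin(y)^4 - 4*sin(y)^3 + 6*sin(y)^2 - 4*sin(y) + 1)


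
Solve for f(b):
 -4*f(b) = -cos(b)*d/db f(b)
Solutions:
 f(b) = C1*(sin(b)^2 + 2*sin(b) + 1)/(sin(b)^2 - 2*sin(b) + 1)


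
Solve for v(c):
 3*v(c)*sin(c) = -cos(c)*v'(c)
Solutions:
 v(c) = C1*cos(c)^3


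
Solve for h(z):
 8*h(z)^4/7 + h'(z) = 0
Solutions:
 h(z) = 7^(1/3)*(1/(C1 + 24*z))^(1/3)
 h(z) = 7^(1/3)*(-3^(2/3) - 3*3^(1/6)*I)*(1/(C1 + 8*z))^(1/3)/6
 h(z) = 7^(1/3)*(-3^(2/3) + 3*3^(1/6)*I)*(1/(C1 + 8*z))^(1/3)/6


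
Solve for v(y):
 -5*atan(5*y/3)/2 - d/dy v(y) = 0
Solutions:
 v(y) = C1 - 5*y*atan(5*y/3)/2 + 3*log(25*y^2 + 9)/4


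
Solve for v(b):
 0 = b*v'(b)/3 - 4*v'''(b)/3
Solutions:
 v(b) = C1 + Integral(C2*airyai(2^(1/3)*b/2) + C3*airybi(2^(1/3)*b/2), b)


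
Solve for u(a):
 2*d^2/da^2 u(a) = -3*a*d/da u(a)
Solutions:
 u(a) = C1 + C2*erf(sqrt(3)*a/2)


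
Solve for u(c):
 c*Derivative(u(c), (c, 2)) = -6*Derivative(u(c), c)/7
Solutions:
 u(c) = C1 + C2*c^(1/7)


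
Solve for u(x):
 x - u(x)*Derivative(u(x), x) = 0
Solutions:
 u(x) = -sqrt(C1 + x^2)
 u(x) = sqrt(C1 + x^2)


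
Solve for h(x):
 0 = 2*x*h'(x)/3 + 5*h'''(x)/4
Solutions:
 h(x) = C1 + Integral(C2*airyai(-2*15^(2/3)*x/15) + C3*airybi(-2*15^(2/3)*x/15), x)


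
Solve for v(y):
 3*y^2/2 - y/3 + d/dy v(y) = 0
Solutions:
 v(y) = C1 - y^3/2 + y^2/6


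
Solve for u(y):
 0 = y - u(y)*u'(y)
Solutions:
 u(y) = -sqrt(C1 + y^2)
 u(y) = sqrt(C1 + y^2)


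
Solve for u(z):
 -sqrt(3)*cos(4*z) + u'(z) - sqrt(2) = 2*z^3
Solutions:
 u(z) = C1 + z^4/2 + sqrt(2)*z + sqrt(3)*sin(4*z)/4


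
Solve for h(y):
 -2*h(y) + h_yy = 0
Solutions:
 h(y) = C1*exp(-sqrt(2)*y) + C2*exp(sqrt(2)*y)


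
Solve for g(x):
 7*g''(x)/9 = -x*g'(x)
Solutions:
 g(x) = C1 + C2*erf(3*sqrt(14)*x/14)


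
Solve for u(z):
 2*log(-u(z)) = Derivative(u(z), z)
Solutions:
 -li(-u(z)) = C1 + 2*z


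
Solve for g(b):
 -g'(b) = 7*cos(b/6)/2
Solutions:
 g(b) = C1 - 21*sin(b/6)


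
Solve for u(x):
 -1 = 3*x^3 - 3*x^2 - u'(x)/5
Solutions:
 u(x) = C1 + 15*x^4/4 - 5*x^3 + 5*x


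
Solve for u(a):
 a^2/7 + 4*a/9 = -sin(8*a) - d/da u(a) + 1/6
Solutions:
 u(a) = C1 - a^3/21 - 2*a^2/9 + a/6 + cos(8*a)/8


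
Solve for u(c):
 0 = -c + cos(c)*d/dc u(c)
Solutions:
 u(c) = C1 + Integral(c/cos(c), c)


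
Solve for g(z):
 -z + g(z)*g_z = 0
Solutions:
 g(z) = -sqrt(C1 + z^2)
 g(z) = sqrt(C1 + z^2)


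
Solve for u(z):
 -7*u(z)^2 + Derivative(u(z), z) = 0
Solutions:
 u(z) = -1/(C1 + 7*z)


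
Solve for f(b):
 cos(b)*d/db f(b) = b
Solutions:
 f(b) = C1 + Integral(b/cos(b), b)


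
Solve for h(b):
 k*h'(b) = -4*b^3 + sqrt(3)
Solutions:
 h(b) = C1 - b^4/k + sqrt(3)*b/k


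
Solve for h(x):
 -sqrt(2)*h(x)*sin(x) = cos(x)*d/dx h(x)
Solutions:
 h(x) = C1*cos(x)^(sqrt(2))


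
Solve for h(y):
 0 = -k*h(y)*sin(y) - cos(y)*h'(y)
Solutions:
 h(y) = C1*exp(k*log(cos(y)))


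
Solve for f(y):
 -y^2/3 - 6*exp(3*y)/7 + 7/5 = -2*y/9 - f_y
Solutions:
 f(y) = C1 + y^3/9 - y^2/9 - 7*y/5 + 2*exp(3*y)/7


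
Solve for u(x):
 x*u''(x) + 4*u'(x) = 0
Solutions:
 u(x) = C1 + C2/x^3


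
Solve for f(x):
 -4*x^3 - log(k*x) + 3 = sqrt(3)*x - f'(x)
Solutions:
 f(x) = C1 + x^4 + sqrt(3)*x^2/2 + x*log(k*x) - 4*x


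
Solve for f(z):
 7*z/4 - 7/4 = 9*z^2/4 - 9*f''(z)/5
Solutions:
 f(z) = C1 + C2*z + 5*z^4/48 - 35*z^3/216 + 35*z^2/72


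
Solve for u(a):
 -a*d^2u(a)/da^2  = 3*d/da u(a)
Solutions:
 u(a) = C1 + C2/a^2


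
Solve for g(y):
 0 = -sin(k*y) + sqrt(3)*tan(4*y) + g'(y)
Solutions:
 g(y) = C1 + Piecewise((-cos(k*y)/k, Ne(k, 0)), (0, True)) + sqrt(3)*log(cos(4*y))/4


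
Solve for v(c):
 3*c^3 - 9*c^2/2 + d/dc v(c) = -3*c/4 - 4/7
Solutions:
 v(c) = C1 - 3*c^4/4 + 3*c^3/2 - 3*c^2/8 - 4*c/7


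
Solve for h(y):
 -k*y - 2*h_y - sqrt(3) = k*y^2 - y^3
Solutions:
 h(y) = C1 - k*y^3/6 - k*y^2/4 + y^4/8 - sqrt(3)*y/2


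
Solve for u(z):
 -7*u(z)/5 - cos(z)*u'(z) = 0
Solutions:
 u(z) = C1*(sin(z) - 1)^(7/10)/(sin(z) + 1)^(7/10)


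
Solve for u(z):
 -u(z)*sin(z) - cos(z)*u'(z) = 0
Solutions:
 u(z) = C1*cos(z)


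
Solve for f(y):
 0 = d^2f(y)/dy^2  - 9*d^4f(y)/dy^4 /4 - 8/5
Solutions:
 f(y) = C1 + C2*y + C3*exp(-2*y/3) + C4*exp(2*y/3) + 4*y^2/5


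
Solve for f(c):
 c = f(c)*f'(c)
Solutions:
 f(c) = -sqrt(C1 + c^2)
 f(c) = sqrt(C1 + c^2)


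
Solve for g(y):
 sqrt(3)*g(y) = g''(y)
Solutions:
 g(y) = C1*exp(-3^(1/4)*y) + C2*exp(3^(1/4)*y)


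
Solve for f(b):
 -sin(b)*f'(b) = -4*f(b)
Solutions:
 f(b) = C1*(cos(b)^2 - 2*cos(b) + 1)/(cos(b)^2 + 2*cos(b) + 1)
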